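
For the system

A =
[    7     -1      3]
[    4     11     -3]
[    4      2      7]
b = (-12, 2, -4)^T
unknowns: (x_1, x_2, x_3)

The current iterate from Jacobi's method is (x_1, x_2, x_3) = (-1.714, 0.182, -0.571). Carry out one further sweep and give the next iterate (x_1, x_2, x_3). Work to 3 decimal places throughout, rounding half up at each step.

(-1.444, 0.649, 0.356)

One sweep:
  x_1 = (-12 - (-1)·0.182 - (3)·-0.571) / (7) = -1.444
  x_2 = (2 - (4)·-1.714 - (-3)·-0.571) / (11) = 0.649
  x_3 = (-4 - (4)·-1.714 - (2)·0.182) / (7) = 0.356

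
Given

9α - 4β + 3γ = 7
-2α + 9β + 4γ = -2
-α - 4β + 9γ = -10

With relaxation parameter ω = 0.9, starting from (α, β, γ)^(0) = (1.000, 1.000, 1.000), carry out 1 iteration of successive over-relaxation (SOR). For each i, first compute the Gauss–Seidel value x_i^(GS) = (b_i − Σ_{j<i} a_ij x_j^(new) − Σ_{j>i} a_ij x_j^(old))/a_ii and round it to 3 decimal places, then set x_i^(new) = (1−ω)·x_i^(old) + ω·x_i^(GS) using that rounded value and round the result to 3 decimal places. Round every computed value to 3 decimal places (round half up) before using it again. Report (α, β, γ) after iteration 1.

(0.900, -0.320, -0.938)

Iteration 1:
  α: GS value = (7 - (-4)·1.000 - (3)·1.000) / (9) = 0.889;  α ← (1−ω)·1.000 + ω·0.889 = 0.900
  β: GS value = (-2 - (-2)·0.900 - (4)·1.000) / (9) = -0.467;  β ← (1−ω)·1.000 + ω·-0.467 = -0.320
  γ: GS value = (-10 - (-1)·0.900 - (-4)·-0.320) / (9) = -1.153;  γ ← (1−ω)·1.000 + ω·-1.153 = -0.938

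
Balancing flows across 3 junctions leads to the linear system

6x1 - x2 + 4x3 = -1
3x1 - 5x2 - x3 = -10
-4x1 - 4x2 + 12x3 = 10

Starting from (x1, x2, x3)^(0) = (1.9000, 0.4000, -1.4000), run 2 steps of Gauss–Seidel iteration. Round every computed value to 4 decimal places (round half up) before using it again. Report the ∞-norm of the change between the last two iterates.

Iteration 1:
  x1 = (-1 - (-1)·0.4000 - (4)·-1.4000) / (6) = 0.8333
  x2 = (-10 - (3)·0.8333 - (-1)·-1.4000) / (-5) = 2.7800
  x3 = (10 - (-4)·0.8333 - (-4)·2.7800) / (12) = 2.0378
Iteration 2:
  x1 = (-1 - (-1)·2.7800 - (4)·2.0378) / (6) = -1.0619
  x2 = (-10 - (3)·-1.0619 - (-1)·2.0378) / (-5) = 0.9553
  x3 = (10 - (-4)·-1.0619 - (-4)·0.9553) / (12) = 0.7978
Change: (-1.8952, -1.8247, -1.2400) → max |·| = 1.8952

1.8952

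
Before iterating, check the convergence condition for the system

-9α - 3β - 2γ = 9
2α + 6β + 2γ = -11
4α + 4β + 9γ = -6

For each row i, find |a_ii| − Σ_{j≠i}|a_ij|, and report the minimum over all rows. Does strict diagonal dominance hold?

1

row 1: |-9| − (3+2) = 4
row 2: |6| − (2+2) = 2
row 3: |9| − (4+4) = 1
minimum over rows = 1 → strictly diagonally dominant (convergence guaranteed)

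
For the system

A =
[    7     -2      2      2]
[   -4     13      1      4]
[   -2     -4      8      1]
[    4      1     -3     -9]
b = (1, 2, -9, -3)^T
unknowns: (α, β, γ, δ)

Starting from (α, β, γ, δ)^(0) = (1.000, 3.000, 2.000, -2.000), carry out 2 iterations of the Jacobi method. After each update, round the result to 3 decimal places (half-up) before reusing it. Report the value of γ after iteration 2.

Iteration 1:
  α = (1 - (-2)·3.000 - (2)·2.000 - (2)·-2.000) / (7) = 1.000
  β = (2 - (-4)·1.000 - (1)·2.000 - (4)·-2.000) / (13) = 0.923
  γ = (-9 - (-2)·1.000 - (-4)·3.000 - (1)·-2.000) / (8) = 0.875
  δ = (-3 - (4)·1.000 - (1)·3.000 - (-3)·2.000) / (-9) = 0.444
Iteration 2:
  α = (1 - (-2)·0.923 - (2)·0.875 - (2)·0.444) / (7) = 0.030
  β = (2 - (-4)·1.000 - (1)·0.875 - (4)·0.444) / (13) = 0.258
  γ = (-9 - (-2)·1.000 - (-4)·0.923 - (1)·0.444) / (8) = -0.469
  δ = (-3 - (4)·1.000 - (1)·0.923 - (-3)·0.875) / (-9) = 0.589

-0.469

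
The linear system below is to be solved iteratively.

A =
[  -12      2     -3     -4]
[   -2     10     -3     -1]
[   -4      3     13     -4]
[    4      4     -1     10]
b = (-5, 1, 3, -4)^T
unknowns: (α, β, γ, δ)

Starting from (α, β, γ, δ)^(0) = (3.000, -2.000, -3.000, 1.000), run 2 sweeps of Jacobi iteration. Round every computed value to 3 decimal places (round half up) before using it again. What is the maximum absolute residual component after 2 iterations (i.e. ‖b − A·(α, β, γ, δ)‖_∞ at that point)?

Iteration 1:
  α = (-5 - (2)·-2.000 - (-3)·-3.000 - (-4)·1.000) / (-12) = 0.500
  β = (1 - (-2)·3.000 - (-3)·-3.000 - (-1)·1.000) / (10) = -0.100
  γ = (3 - (-4)·3.000 - (3)·-2.000 - (-4)·1.000) / (13) = 1.923
  δ = (-4 - (4)·3.000 - (4)·-2.000 - (-1)·-3.000) / (10) = -1.100
Iteration 2:
  α = (-5 - (2)·-0.100 - (-3)·1.923 - (-4)·-1.100) / (-12) = 0.286
  β = (1 - (-2)·0.500 - (-3)·1.923 - (-1)·-1.100) / (10) = 0.667
  γ = (3 - (-4)·0.500 - (3)·-0.100 - (-4)·-1.100) / (13) = 0.069
  δ = (-4 - (4)·0.500 - (4)·-0.100 - (-1)·1.923) / (10) = -0.368
Residual b − A·x = (-4.167, -5.259, -0.226, -4.063); ∞-norm = 5.259

5.259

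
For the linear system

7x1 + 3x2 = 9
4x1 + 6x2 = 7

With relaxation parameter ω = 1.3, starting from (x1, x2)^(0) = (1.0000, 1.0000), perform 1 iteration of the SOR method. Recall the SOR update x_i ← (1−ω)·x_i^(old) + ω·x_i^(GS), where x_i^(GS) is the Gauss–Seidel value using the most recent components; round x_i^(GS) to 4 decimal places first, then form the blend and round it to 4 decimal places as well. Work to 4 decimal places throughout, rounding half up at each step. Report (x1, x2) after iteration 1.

Iteration 1:
  x1: GS value = (9 - (3)·1.0000) / (7) = 0.8571;  x1 ← (1−ω)·1.0000 + ω·0.8571 = 0.8142
  x2: GS value = (7 - (4)·0.8142) / (6) = 0.6239;  x2 ← (1−ω)·1.0000 + ω·0.6239 = 0.5111

(0.8142, 0.5111)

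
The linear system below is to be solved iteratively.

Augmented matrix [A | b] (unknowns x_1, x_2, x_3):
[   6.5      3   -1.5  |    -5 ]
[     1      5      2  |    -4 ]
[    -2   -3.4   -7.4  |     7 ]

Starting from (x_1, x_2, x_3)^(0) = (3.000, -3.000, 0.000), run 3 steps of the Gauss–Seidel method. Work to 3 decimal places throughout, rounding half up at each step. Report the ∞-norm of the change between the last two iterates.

0.213

Iteration 1:
  x_1 = (-5 - (3)·-3.000 - (-1.5)·0.000) / (6.5) = 0.615
  x_2 = (-4 - (1)·0.615 - (2)·0.000) / (5) = -0.923
  x_3 = (7 - (-2)·0.615 - (-3.4)·-0.923) / (-7.4) = -0.688
Iteration 2:
  x_1 = (-5 - (3)·-0.923 - (-1.5)·-0.688) / (6.5) = -0.502
  x_2 = (-4 - (1)·-0.502 - (2)·-0.688) / (5) = -0.424
  x_3 = (7 - (-2)·-0.502 - (-3.4)·-0.424) / (-7.4) = -0.615
Iteration 3:
  x_1 = (-5 - (3)·-0.424 - (-1.5)·-0.615) / (6.5) = -0.715
  x_2 = (-4 - (1)·-0.715 - (2)·-0.615) / (5) = -0.411
  x_3 = (7 - (-2)·-0.715 - (-3.4)·-0.411) / (-7.4) = -0.564
Change: (-0.213, 0.013, 0.051) → max |·| = 0.213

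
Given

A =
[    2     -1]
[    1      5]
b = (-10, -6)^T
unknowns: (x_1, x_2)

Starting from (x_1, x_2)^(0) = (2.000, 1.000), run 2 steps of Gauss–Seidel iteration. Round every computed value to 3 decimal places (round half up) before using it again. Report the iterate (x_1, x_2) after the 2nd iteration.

Iteration 1:
  x_1 = (-10 - (-1)·1.000) / (2) = -4.500
  x_2 = (-6 - (1)·-4.500) / (5) = -0.300
Iteration 2:
  x_1 = (-10 - (-1)·-0.300) / (2) = -5.150
  x_2 = (-6 - (1)·-5.150) / (5) = -0.170

(-5.150, -0.170)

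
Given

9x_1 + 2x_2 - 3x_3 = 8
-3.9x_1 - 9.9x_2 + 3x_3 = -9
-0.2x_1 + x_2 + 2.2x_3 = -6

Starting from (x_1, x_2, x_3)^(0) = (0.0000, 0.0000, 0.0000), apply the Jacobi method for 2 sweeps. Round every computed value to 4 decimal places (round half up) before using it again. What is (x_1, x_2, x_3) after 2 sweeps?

Iteration 1:
  x_1 = (8 - (2)·0.0000 - (-3)·0.0000) / (9) = 0.8889
  x_2 = (-9 - (-3.9)·0.0000 - (3)·0.0000) / (-9.9) = 0.9091
  x_3 = (-6 - (-0.2)·0.0000 - (1)·0.0000) / (2.2) = -2.7273
Iteration 2:
  x_1 = (8 - (2)·0.9091 - (-3)·-2.7273) / (9) = -0.2222
  x_2 = (-9 - (-3.9)·0.8889 - (3)·-2.7273) / (-9.9) = -0.2675
  x_3 = (-6 - (-0.2)·0.8889 - (1)·0.9091) / (2.2) = -3.0597

(-0.2222, -0.2675, -3.0597)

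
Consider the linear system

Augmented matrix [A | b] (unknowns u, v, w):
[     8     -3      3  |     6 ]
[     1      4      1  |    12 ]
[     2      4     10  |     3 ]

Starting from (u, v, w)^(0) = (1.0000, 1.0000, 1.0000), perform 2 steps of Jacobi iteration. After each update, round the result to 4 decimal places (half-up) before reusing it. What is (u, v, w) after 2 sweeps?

(1.8000, 2.8875, -0.8500)

Iteration 1:
  u = (6 - (-3)·1.0000 - (3)·1.0000) / (8) = 0.7500
  v = (12 - (1)·1.0000 - (1)·1.0000) / (4) = 2.5000
  w = (3 - (2)·1.0000 - (4)·1.0000) / (10) = -0.3000
Iteration 2:
  u = (6 - (-3)·2.5000 - (3)·-0.3000) / (8) = 1.8000
  v = (12 - (1)·0.7500 - (1)·-0.3000) / (4) = 2.8875
  w = (3 - (2)·0.7500 - (4)·2.5000) / (10) = -0.8500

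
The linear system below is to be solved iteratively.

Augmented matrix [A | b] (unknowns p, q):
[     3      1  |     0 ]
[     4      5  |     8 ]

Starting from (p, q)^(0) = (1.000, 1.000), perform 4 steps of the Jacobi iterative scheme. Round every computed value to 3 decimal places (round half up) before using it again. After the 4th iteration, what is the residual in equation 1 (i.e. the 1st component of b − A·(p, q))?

-0.283

Iteration 1:
  p = (0 - (1)·1.000) / (3) = -0.333
  q = (8 - (4)·1.000) / (5) = 0.800
Iteration 2:
  p = (0 - (1)·0.800) / (3) = -0.267
  q = (8 - (4)·-0.333) / (5) = 1.866
Iteration 3:
  p = (0 - (1)·1.866) / (3) = -0.622
  q = (8 - (4)·-0.267) / (5) = 1.814
Iteration 4:
  p = (0 - (1)·1.814) / (3) = -0.605
  q = (8 - (4)·-0.622) / (5) = 2.098
Residual b − A·x = (-0.283, -0.070)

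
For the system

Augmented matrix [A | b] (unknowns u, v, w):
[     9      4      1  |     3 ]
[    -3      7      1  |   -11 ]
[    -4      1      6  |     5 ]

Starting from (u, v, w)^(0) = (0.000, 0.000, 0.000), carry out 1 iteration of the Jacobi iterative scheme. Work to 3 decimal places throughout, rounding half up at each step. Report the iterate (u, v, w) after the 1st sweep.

Iteration 1:
  u = (3 - (4)·0.000 - (1)·0.000) / (9) = 0.333
  v = (-11 - (-3)·0.000 - (1)·0.000) / (7) = -1.571
  w = (5 - (-4)·0.000 - (1)·0.000) / (6) = 0.833

(0.333, -1.571, 0.833)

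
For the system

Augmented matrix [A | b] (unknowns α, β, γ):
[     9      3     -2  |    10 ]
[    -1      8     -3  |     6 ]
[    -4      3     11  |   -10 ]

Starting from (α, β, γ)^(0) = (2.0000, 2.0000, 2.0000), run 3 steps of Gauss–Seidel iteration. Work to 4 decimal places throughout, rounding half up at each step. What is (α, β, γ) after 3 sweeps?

Iteration 1:
  α = (10 - (3)·2.0000 - (-2)·2.0000) / (9) = 0.8889
  β = (6 - (-1)·0.8889 - (-3)·2.0000) / (8) = 1.6111
  γ = (-10 - (-4)·0.8889 - (3)·1.6111) / (11) = -1.0252
Iteration 2:
  α = (10 - (3)·1.6111 - (-2)·-1.0252) / (9) = 0.3463
  β = (6 - (-1)·0.3463 - (-3)·-1.0252) / (8) = 0.4088
  γ = (-10 - (-4)·0.3463 - (3)·0.4088) / (11) = -0.8947
Iteration 3:
  α = (10 - (3)·0.4088 - (-2)·-0.8947) / (9) = 0.7760
  β = (6 - (-1)·0.7760 - (-3)·-0.8947) / (8) = 0.5115
  γ = (-10 - (-4)·0.7760 - (3)·0.5115) / (11) = -0.7664

(0.7760, 0.5115, -0.7664)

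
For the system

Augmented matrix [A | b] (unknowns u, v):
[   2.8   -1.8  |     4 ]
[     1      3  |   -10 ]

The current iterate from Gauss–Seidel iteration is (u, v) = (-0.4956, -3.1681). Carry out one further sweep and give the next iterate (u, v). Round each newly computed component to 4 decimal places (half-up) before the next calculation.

One sweep:
  u = (4 - (-1.8)·-3.1681) / (2.8) = -0.6081
  v = (-10 - (1)·-0.6081) / (3) = -3.1306

(-0.6081, -3.1306)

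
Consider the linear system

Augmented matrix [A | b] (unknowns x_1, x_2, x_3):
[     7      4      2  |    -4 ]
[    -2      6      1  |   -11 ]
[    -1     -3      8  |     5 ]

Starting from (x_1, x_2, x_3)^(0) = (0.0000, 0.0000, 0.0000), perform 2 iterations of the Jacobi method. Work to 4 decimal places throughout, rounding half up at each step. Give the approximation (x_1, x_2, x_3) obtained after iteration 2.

(0.2976, -2.1280, -0.1339)

Iteration 1:
  x_1 = (-4 - (4)·0.0000 - (2)·0.0000) / (7) = -0.5714
  x_2 = (-11 - (-2)·0.0000 - (1)·0.0000) / (6) = -1.8333
  x_3 = (5 - (-1)·0.0000 - (-3)·0.0000) / (8) = 0.6250
Iteration 2:
  x_1 = (-4 - (4)·-1.8333 - (2)·0.6250) / (7) = 0.2976
  x_2 = (-11 - (-2)·-0.5714 - (1)·0.6250) / (6) = -2.1280
  x_3 = (5 - (-1)·-0.5714 - (-3)·-1.8333) / (8) = -0.1339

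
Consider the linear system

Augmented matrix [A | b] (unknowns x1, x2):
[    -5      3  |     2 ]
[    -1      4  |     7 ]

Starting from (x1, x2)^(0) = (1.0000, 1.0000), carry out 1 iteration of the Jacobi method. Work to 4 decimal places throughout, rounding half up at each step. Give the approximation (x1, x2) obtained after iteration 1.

Iteration 1:
  x1 = (2 - (3)·1.0000) / (-5) = 0.2000
  x2 = (7 - (-1)·1.0000) / (4) = 2.0000

(0.2000, 2.0000)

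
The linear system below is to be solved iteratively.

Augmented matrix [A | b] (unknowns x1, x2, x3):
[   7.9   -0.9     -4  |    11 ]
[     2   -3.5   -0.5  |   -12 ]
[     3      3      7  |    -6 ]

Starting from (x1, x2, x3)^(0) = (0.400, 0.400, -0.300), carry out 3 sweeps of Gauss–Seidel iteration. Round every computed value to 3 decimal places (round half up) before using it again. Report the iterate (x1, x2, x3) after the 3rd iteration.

Iteration 1:
  x1 = (11 - (-0.9)·0.400 - (-4)·-0.300) / (7.9) = 1.286
  x2 = (-12 - (2)·1.286 - (-0.5)·-0.300) / (-3.5) = 4.206
  x3 = (-6 - (3)·1.286 - (3)·4.206) / (7) = -3.211
Iteration 2:
  x1 = (11 - (-0.9)·4.206 - (-4)·-3.211) / (7.9) = 0.246
  x2 = (-12 - (2)·0.246 - (-0.5)·-3.211) / (-3.5) = 4.028
  x3 = (-6 - (3)·0.246 - (3)·4.028) / (7) = -2.689
Iteration 3:
  x1 = (11 - (-0.9)·4.028 - (-4)·-2.689) / (7.9) = 0.490
  x2 = (-12 - (2)·0.490 - (-0.5)·-2.689) / (-3.5) = 4.093
  x3 = (-6 - (3)·0.490 - (3)·4.093) / (7) = -2.821

(0.490, 4.093, -2.821)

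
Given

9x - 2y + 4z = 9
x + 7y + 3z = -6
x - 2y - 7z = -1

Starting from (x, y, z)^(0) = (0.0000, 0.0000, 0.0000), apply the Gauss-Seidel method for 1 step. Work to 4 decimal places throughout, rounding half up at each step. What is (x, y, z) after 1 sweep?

Iteration 1:
  x = (9 - (-2)·0.0000 - (4)·0.0000) / (9) = 1.0000
  y = (-6 - (1)·1.0000 - (3)·0.0000) / (7) = -1.0000
  z = (-1 - (1)·1.0000 - (-2)·-1.0000) / (-7) = 0.5714

(1.0000, -1.0000, 0.5714)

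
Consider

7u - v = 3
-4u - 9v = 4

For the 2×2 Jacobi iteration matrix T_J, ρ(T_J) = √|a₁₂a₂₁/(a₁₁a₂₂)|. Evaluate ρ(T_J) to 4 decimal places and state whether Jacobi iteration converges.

0.2520

a₁₂a₂₁/(a₁₁a₂₂) = (-1)·(-4) / ((7)·(-9)) = -0.063492
ρ = √|-0.063492| = √0.063492 = 0.2520
ρ < 1, so Jacobi converges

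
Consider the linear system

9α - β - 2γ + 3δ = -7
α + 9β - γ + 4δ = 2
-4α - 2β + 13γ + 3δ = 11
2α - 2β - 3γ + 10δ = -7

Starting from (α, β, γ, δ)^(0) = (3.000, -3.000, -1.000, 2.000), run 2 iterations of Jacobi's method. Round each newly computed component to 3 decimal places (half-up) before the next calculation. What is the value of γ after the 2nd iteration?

Iteration 1:
  α = (-7 - (-1)·-3.000 - (-2)·-1.000 - (3)·2.000) / (9) = -2.000
  β = (2 - (1)·3.000 - (-1)·-1.000 - (4)·2.000) / (9) = -1.111
  γ = (11 - (-4)·3.000 - (-2)·-3.000 - (3)·2.000) / (13) = 0.846
  δ = (-7 - (2)·3.000 - (-2)·-3.000 - (-3)·-1.000) / (10) = -2.200
Iteration 2:
  α = (-7 - (-1)·-1.111 - (-2)·0.846 - (3)·-2.200) / (9) = 0.020
  β = (2 - (1)·-2.000 - (-1)·0.846 - (4)·-2.200) / (9) = 1.516
  γ = (11 - (-4)·-2.000 - (-2)·-1.111 - (3)·-2.200) / (13) = 0.568
  δ = (-7 - (2)·-2.000 - (-2)·-1.111 - (-3)·0.846) / (10) = -0.268

0.568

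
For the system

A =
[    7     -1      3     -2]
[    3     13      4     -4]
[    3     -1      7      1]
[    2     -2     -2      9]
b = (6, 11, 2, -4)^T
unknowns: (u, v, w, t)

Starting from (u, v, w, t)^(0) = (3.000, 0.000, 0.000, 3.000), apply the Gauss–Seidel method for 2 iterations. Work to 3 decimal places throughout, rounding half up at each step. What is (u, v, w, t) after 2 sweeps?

Iteration 1:
  u = (6 - (-1)·0.000 - (3)·0.000 - (-2)·3.000) / (7) = 1.714
  v = (11 - (3)·1.714 - (4)·0.000 - (-4)·3.000) / (13) = 1.374
  w = (2 - (3)·1.714 - (-1)·1.374 - (1)·3.000) / (7) = -0.681
  t = (-4 - (2)·1.714 - (-2)·1.374 - (-2)·-0.681) / (9) = -0.671
Iteration 2:
  u = (6 - (-1)·1.374 - (3)·-0.681 - (-2)·-0.671) / (7) = 1.154
  v = (11 - (3)·1.154 - (4)·-0.681 - (-4)·-0.671) / (13) = 0.583
  w = (2 - (3)·1.154 - (-1)·0.583 - (1)·-0.671) / (7) = -0.030
  t = (-4 - (2)·1.154 - (-2)·0.583 - (-2)·-0.030) / (9) = -0.578

(1.154, 0.583, -0.030, -0.578)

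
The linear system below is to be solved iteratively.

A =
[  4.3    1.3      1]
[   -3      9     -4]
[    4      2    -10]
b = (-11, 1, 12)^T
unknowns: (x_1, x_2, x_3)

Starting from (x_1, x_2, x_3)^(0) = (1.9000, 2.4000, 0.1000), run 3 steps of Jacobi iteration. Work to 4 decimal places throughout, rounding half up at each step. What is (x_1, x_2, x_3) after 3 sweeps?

(-1.7139, -1.8753, -2.5170)

Iteration 1:
  x_1 = (-11 - (1.3)·2.4000 - (1)·0.1000) / (4.3) = -3.3070
  x_2 = (1 - (-3)·1.9000 - (-4)·0.1000) / (9) = 0.7889
  x_3 = (12 - (4)·1.9000 - (2)·2.4000) / (-10) = 0.0400
Iteration 2:
  x_1 = (-11 - (1.3)·0.7889 - (1)·0.0400) / (4.3) = -2.8059
  x_2 = (1 - (-3)·-3.3070 - (-4)·0.0400) / (9) = -0.9734
  x_3 = (12 - (4)·-3.3070 - (2)·0.7889) / (-10) = -2.3650
Iteration 3:
  x_1 = (-11 - (1.3)·-0.9734 - (1)·-2.3650) / (4.3) = -1.7139
  x_2 = (1 - (-3)·-2.8059 - (-4)·-2.3650) / (9) = -1.8753
  x_3 = (12 - (4)·-2.8059 - (2)·-0.9734) / (-10) = -2.5170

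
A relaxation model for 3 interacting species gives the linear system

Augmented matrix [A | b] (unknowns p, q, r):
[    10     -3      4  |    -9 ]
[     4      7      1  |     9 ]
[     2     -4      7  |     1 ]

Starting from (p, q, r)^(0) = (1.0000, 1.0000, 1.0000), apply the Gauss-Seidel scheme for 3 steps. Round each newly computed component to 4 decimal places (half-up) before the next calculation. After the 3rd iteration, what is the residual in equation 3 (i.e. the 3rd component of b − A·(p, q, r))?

0.0003

Iteration 1:
  p = (-9 - (-3)·1.0000 - (4)·1.0000) / (10) = -1.0000
  q = (9 - (4)·-1.0000 - (1)·1.0000) / (7) = 1.7143
  r = (1 - (2)·-1.0000 - (-4)·1.7143) / (7) = 1.4082
Iteration 2:
  p = (-9 - (-3)·1.7143 - (4)·1.4082) / (10) = -0.9490
  q = (9 - (4)·-0.9490 - (1)·1.4082) / (7) = 1.6268
  r = (1 - (2)·-0.9490 - (-4)·1.6268) / (7) = 1.3436
Iteration 3:
  p = (-9 - (-3)·1.6268 - (4)·1.3436) / (10) = -0.9494
  q = (9 - (4)·-0.9494 - (1)·1.3436) / (7) = 1.6363
  r = (1 - (2)·-0.9494 - (-4)·1.6363) / (7) = 1.3491
Residual b − A·x = (0.0065, -0.0056, 0.0003)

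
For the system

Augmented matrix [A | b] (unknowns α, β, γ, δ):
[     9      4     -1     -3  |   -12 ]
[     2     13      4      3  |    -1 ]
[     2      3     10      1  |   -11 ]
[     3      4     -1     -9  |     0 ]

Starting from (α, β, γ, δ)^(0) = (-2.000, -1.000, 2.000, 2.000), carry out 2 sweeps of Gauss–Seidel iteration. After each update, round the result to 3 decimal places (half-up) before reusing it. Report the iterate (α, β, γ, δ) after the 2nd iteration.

Iteration 1:
  α = (-12 - (4)·-1.000 - (-1)·2.000 - (-3)·2.000) / (9) = 0.000
  β = (-1 - (2)·0.000 - (4)·2.000 - (3)·2.000) / (13) = -1.154
  γ = (-11 - (2)·0.000 - (3)·-1.154 - (1)·2.000) / (10) = -0.954
  δ = (0 - (3)·0.000 - (4)·-1.154 - (-1)·-0.954) / (-9) = -0.407
Iteration 2:
  α = (-12 - (4)·-1.154 - (-1)·-0.954 - (-3)·-0.407) / (9) = -1.062
  β = (-1 - (2)·-1.062 - (4)·-0.954 - (3)·-0.407) / (13) = 0.474
  γ = (-11 - (2)·-1.062 - (3)·0.474 - (1)·-0.407) / (10) = -0.989
  δ = (0 - (3)·-1.062 - (4)·0.474 - (-1)·-0.989) / (-9) = -0.033

(-1.062, 0.474, -0.989, -0.033)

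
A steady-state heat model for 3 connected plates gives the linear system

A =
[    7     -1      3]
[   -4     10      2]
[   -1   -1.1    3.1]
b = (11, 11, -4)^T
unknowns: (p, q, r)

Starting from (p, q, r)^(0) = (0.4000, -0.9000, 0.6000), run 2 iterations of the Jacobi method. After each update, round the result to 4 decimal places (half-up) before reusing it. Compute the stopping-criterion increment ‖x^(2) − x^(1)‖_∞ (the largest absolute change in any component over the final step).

1.1831

Iteration 1:
  p = (11 - (-1)·-0.9000 - (3)·0.6000) / (7) = 1.1857
  q = (11 - (-4)·0.4000 - (2)·0.6000) / (10) = 1.1400
  r = (-4 - (-1)·0.4000 - (-1.1)·-0.9000) / (3.1) = -1.4806
Iteration 2:
  p = (11 - (-1)·1.1400 - (3)·-1.4806) / (7) = 2.3688
  q = (11 - (-4)·1.1857 - (2)·-1.4806) / (10) = 1.8704
  r = (-4 - (-1)·1.1857 - (-1.1)·1.1400) / (3.1) = -0.5033
Change: (1.1831, 0.7304, 0.9773) → max |·| = 1.1831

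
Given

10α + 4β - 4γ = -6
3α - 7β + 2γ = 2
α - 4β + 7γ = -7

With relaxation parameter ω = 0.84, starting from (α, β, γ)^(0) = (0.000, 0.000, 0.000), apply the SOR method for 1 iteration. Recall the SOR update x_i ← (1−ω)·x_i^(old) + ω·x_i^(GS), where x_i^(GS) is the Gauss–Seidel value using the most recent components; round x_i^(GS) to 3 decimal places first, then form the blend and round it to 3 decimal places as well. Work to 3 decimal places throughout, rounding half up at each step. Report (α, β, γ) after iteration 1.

(-0.504, -0.422, -0.982)

Iteration 1:
  α: GS value = (-6 - (4)·0.000 - (-4)·0.000) / (10) = -0.600;  α ← (1−ω)·0.000 + ω·-0.600 = -0.504
  β: GS value = (2 - (3)·-0.504 - (2)·0.000) / (-7) = -0.502;  β ← (1−ω)·0.000 + ω·-0.502 = -0.422
  γ: GS value = (-7 - (1)·-0.504 - (-4)·-0.422) / (7) = -1.169;  γ ← (1−ω)·0.000 + ω·-1.169 = -0.982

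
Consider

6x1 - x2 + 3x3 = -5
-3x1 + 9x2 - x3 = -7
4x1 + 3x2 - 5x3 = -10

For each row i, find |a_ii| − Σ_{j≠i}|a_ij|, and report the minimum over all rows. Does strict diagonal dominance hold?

row 1: |6| − (1+3) = 2
row 2: |9| − (3+1) = 5
row 3: |-5| − (4+3) = -2
minimum over rows = -2 → not strictly diagonally dominant

-2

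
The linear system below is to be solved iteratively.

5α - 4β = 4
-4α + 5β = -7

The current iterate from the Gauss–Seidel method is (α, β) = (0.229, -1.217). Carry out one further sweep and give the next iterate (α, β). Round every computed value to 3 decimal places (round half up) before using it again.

One sweep:
  α = (4 - (-4)·-1.217) / (5) = -0.174
  β = (-7 - (-4)·-0.174) / (5) = -1.539

(-0.174, -1.539)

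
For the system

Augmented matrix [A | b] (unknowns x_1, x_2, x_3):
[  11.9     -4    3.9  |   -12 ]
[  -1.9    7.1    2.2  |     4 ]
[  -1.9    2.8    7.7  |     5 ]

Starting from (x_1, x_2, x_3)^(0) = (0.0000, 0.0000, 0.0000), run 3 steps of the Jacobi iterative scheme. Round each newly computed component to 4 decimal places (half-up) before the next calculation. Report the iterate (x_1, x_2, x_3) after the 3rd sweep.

(-1.0415, 0.2266, 0.3612)

Iteration 1:
  x_1 = (-12 - (-4)·0.0000 - (3.9)·0.0000) / (11.9) = -1.0084
  x_2 = (4 - (-1.9)·0.0000 - (2.2)·0.0000) / (7.1) = 0.5634
  x_3 = (5 - (-1.9)·0.0000 - (2.8)·0.0000) / (7.7) = 0.6494
Iteration 2:
  x_1 = (-12 - (-4)·0.5634 - (3.9)·0.6494) / (11.9) = -1.0319
  x_2 = (4 - (-1.9)·-1.0084 - (2.2)·0.6494) / (7.1) = 0.0923
  x_3 = (5 - (-1.9)·-1.0084 - (2.8)·0.5634) / (7.7) = 0.1957
Iteration 3:
  x_1 = (-12 - (-4)·0.0923 - (3.9)·0.1957) / (11.9) = -1.0415
  x_2 = (4 - (-1.9)·-1.0319 - (2.2)·0.1957) / (7.1) = 0.2266
  x_3 = (5 - (-1.9)·-1.0319 - (2.8)·0.0923) / (7.7) = 0.3612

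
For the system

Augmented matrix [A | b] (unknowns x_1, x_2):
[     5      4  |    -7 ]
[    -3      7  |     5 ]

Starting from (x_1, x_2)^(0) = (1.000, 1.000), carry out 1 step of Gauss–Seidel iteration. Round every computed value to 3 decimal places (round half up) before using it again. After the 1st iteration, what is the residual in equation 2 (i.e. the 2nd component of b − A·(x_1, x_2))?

0.003

Iteration 1:
  x_1 = (-7 - (4)·1.000) / (5) = -2.200
  x_2 = (5 - (-3)·-2.200) / (7) = -0.229
Residual b − A·x = (4.916, 0.003)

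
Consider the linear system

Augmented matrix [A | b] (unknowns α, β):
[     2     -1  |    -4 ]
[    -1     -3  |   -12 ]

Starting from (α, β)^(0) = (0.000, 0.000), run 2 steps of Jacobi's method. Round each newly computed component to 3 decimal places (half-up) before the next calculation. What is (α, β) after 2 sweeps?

Iteration 1:
  α = (-4 - (-1)·0.000) / (2) = -2.000
  β = (-12 - (-1)·0.000) / (-3) = 4.000
Iteration 2:
  α = (-4 - (-1)·4.000) / (2) = 0.000
  β = (-12 - (-1)·-2.000) / (-3) = 4.667

(0.000, 4.667)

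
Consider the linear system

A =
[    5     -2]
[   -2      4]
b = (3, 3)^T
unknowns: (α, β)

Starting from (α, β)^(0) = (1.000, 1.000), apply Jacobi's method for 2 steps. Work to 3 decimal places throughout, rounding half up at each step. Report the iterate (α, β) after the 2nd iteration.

Iteration 1:
  α = (3 - (-2)·1.000) / (5) = 1.000
  β = (3 - (-2)·1.000) / (4) = 1.250
Iteration 2:
  α = (3 - (-2)·1.250) / (5) = 1.100
  β = (3 - (-2)·1.000) / (4) = 1.250

(1.100, 1.250)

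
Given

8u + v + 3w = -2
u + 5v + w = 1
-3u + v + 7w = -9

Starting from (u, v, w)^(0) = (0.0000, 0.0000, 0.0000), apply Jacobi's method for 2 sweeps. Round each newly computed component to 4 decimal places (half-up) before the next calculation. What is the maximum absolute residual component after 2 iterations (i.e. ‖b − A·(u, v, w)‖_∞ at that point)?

1.0640

Iteration 1:
  u = (-2 - (1)·0.0000 - (3)·0.0000) / (8) = -0.2500
  v = (1 - (1)·0.0000 - (1)·0.0000) / (5) = 0.2000
  w = (-9 - (-3)·0.0000 - (1)·0.0000) / (7) = -1.2857
Iteration 2:
  u = (-2 - (1)·0.2000 - (3)·-1.2857) / (8) = 0.2071
  v = (1 - (1)·-0.2500 - (1)·-1.2857) / (5) = 0.5071
  w = (-9 - (-3)·-0.2500 - (1)·0.2000) / (7) = -1.4214
Residual b − A·x = (0.1003, -0.3212, 1.0640); ∞-norm = 1.0640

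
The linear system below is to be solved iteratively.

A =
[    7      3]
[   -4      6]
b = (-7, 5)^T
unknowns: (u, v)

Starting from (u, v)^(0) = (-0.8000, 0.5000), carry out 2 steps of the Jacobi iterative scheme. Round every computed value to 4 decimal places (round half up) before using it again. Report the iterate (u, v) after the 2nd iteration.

(-1.1286, 0.0238)

Iteration 1:
  u = (-7 - (3)·0.5000) / (7) = -1.2143
  v = (5 - (-4)·-0.8000) / (6) = 0.3000
Iteration 2:
  u = (-7 - (3)·0.3000) / (7) = -1.1286
  v = (5 - (-4)·-1.2143) / (6) = 0.0238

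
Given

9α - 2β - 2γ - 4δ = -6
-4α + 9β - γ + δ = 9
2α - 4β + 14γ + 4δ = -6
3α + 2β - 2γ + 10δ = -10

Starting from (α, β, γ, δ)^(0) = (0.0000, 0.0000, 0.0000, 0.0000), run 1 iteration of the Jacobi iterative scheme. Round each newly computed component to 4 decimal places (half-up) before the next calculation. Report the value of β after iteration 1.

1.0000

Iteration 1:
  α = (-6 - (-2)·0.0000 - (-2)·0.0000 - (-4)·0.0000) / (9) = -0.6667
  β = (9 - (-4)·0.0000 - (-1)·0.0000 - (1)·0.0000) / (9) = 1.0000
  γ = (-6 - (2)·0.0000 - (-4)·0.0000 - (4)·0.0000) / (14) = -0.4286
  δ = (-10 - (3)·0.0000 - (2)·0.0000 - (-2)·0.0000) / (10) = -1.0000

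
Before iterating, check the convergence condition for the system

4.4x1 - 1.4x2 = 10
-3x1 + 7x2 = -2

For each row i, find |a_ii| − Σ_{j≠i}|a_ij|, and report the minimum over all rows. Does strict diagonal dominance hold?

row 1: |4.4| − (1.4) = 3
row 2: |7| − (3) = 4
minimum over rows = 3 → strictly diagonally dominant (convergence guaranteed)

3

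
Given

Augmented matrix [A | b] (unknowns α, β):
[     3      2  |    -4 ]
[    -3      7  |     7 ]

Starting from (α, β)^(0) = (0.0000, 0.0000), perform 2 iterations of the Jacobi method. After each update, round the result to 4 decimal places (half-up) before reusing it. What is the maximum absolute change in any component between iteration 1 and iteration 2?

Iteration 1:
  α = (-4 - (2)·0.0000) / (3) = -1.3333
  β = (7 - (-3)·0.0000) / (7) = 1.0000
Iteration 2:
  α = (-4 - (2)·1.0000) / (3) = -2.0000
  β = (7 - (-3)·-1.3333) / (7) = 0.4286
Change: (-0.6667, -0.5714) → max |·| = 0.6667

0.6667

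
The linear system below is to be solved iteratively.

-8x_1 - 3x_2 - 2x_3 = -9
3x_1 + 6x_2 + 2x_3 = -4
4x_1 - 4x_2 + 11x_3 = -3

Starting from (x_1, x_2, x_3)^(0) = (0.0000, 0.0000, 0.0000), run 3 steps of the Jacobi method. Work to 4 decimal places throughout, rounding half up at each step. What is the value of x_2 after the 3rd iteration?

Iteration 1:
  x_1 = (-9 - (-3)·0.0000 - (-2)·0.0000) / (-8) = 1.1250
  x_2 = (-4 - (3)·0.0000 - (2)·0.0000) / (6) = -0.6667
  x_3 = (-3 - (4)·0.0000 - (-4)·0.0000) / (11) = -0.2727
Iteration 2:
  x_1 = (-9 - (-3)·-0.6667 - (-2)·-0.2727) / (-8) = 1.4432
  x_2 = (-4 - (3)·1.1250 - (2)·-0.2727) / (6) = -1.1383
  x_3 = (-3 - (4)·1.1250 - (-4)·-0.6667) / (11) = -0.9243
Iteration 3:
  x_1 = (-9 - (-3)·-1.1383 - (-2)·-0.9243) / (-8) = 1.7829
  x_2 = (-4 - (3)·1.4432 - (2)·-0.9243) / (6) = -1.0802
  x_3 = (-3 - (4)·1.4432 - (-4)·-1.1383) / (11) = -1.2115

-1.0802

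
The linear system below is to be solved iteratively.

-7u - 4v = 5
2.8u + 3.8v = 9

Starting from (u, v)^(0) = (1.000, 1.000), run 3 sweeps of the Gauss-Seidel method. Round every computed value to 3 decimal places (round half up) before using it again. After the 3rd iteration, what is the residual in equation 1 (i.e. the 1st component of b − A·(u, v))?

1.642

Iteration 1:
  u = (5 - (-4)·1.000) / (-7) = -1.286
  v = (9 - (2.8)·-1.286) / (3.8) = 3.316
Iteration 2:
  u = (5 - (-4)·3.316) / (-7) = -2.609
  v = (9 - (2.8)·-2.609) / (3.8) = 4.291
Iteration 3:
  u = (5 - (-4)·4.291) / (-7) = -3.166
  v = (9 - (2.8)·-3.166) / (3.8) = 4.701
Residual b − A·x = (1.642, 0.001)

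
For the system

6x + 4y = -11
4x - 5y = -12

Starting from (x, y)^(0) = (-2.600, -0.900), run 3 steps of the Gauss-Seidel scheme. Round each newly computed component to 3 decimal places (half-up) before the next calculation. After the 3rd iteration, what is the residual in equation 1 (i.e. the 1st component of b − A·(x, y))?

Iteration 1:
  x = (-11 - (4)·-0.900) / (6) = -1.233
  y = (-12 - (4)·-1.233) / (-5) = 1.414
Iteration 2:
  x = (-11 - (4)·1.414) / (6) = -2.776
  y = (-12 - (4)·-2.776) / (-5) = 0.179
Iteration 3:
  x = (-11 - (4)·0.179) / (6) = -1.953
  y = (-12 - (4)·-1.953) / (-5) = 0.838
Residual b − A·x = (-2.634, 0.002)

-2.634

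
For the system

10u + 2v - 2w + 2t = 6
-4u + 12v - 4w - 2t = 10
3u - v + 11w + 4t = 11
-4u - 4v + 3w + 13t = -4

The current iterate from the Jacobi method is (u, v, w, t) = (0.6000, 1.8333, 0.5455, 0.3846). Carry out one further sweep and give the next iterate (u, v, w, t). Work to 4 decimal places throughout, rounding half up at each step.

One sweep:
  u = (6 - (2)·1.8333 - (-2)·0.5455 - (2)·0.3846) / (10) = 0.2655
  v = (10 - (-4)·0.6000 - (-4)·0.5455 - (-2)·0.3846) / (12) = 1.2793
  w = (11 - (3)·0.6000 - (-1)·1.8333 - (4)·0.3846) / (11) = 0.8632
  t = (-4 - (-4)·0.6000 - (-4)·1.8333 - (3)·0.5455) / (13) = 0.3151

(0.2655, 1.2793, 0.8632, 0.3151)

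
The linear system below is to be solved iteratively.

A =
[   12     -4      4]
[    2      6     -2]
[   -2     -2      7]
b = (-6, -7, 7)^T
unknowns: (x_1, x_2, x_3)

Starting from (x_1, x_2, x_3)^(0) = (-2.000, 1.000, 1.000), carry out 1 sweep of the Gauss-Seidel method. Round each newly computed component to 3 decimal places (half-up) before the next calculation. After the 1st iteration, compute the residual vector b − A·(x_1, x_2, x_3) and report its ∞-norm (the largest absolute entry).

5.336

Iteration 1:
  x_1 = (-6 - (-4)·1.000 - (4)·1.000) / (12) = -0.500
  x_2 = (-7 - (2)·-0.500 - (-2)·1.000) / (6) = -0.667
  x_3 = (7 - (-2)·-0.500 - (-2)·-0.667) / (7) = 0.667
Residual b − A·x = (-5.336, -0.664, -0.003); ∞-norm = 5.336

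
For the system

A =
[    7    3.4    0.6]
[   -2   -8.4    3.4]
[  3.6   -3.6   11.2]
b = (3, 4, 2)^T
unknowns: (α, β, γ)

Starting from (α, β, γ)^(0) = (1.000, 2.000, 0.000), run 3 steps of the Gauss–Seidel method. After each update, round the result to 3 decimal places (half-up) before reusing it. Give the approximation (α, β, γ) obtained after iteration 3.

(0.693, -0.711, -0.273)

Iteration 1:
  α = (3 - (3.4)·2.000 - (0.6)·0.000) / (7) = -0.543
  β = (4 - (-2)·-0.543 - (3.4)·0.000) / (-8.4) = -0.347
  γ = (2 - (3.6)·-0.543 - (-3.6)·-0.347) / (11.2) = 0.242
Iteration 2:
  α = (3 - (3.4)·-0.347 - (0.6)·0.242) / (7) = 0.576
  β = (4 - (-2)·0.576 - (3.4)·0.242) / (-8.4) = -0.515
  γ = (2 - (3.6)·0.576 - (-3.6)·-0.515) / (11.2) = -0.172
Iteration 3:
  α = (3 - (3.4)·-0.515 - (0.6)·-0.172) / (7) = 0.693
  β = (4 - (-2)·0.693 - (3.4)·-0.172) / (-8.4) = -0.711
  γ = (2 - (3.6)·0.693 - (-3.6)·-0.711) / (11.2) = -0.273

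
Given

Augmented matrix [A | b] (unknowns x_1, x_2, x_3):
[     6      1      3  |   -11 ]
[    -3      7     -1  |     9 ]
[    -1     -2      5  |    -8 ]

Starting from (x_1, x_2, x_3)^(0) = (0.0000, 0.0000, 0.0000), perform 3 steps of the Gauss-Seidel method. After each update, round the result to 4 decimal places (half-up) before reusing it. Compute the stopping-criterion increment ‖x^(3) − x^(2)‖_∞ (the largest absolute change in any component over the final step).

0.1132

Iteration 1:
  x_1 = (-11 - (1)·0.0000 - (3)·0.0000) / (6) = -1.8333
  x_2 = (9 - (-3)·-1.8333 - (-1)·0.0000) / (7) = 0.5000
  x_3 = (-8 - (-1)·-1.8333 - (-2)·0.5000) / (5) = -1.7667
Iteration 2:
  x_1 = (-11 - (1)·0.5000 - (3)·-1.7667) / (6) = -1.0333
  x_2 = (9 - (-3)·-1.0333 - (-1)·-1.7667) / (7) = 0.5905
  x_3 = (-8 - (-1)·-1.0333 - (-2)·0.5905) / (5) = -1.5705
Iteration 3:
  x_1 = (-11 - (1)·0.5905 - (3)·-1.5705) / (6) = -1.1465
  x_2 = (9 - (-3)·-1.1465 - (-1)·-1.5705) / (7) = 0.5700
  x_3 = (-8 - (-1)·-1.1465 - (-2)·0.5700) / (5) = -1.6013
Change: (-0.1132, -0.0205, -0.0308) → max |·| = 0.1132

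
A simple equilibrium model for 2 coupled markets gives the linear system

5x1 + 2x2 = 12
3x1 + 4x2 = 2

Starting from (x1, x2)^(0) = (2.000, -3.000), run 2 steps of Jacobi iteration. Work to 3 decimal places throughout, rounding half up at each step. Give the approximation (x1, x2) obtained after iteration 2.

(2.800, -2.200)

Iteration 1:
  x1 = (12 - (2)·-3.000) / (5) = 3.600
  x2 = (2 - (3)·2.000) / (4) = -1.000
Iteration 2:
  x1 = (12 - (2)·-1.000) / (5) = 2.800
  x2 = (2 - (3)·3.600) / (4) = -2.200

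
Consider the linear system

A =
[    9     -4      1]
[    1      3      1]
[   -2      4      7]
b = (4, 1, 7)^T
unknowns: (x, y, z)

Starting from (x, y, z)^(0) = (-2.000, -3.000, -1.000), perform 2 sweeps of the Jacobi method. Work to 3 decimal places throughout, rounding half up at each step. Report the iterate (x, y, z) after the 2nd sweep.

(0.799, -0.122, 0.016)

Iteration 1:
  x = (4 - (-4)·-3.000 - (1)·-1.000) / (9) = -0.778
  y = (1 - (1)·-2.000 - (1)·-1.000) / (3) = 1.333
  z = (7 - (-2)·-2.000 - (4)·-3.000) / (7) = 2.143
Iteration 2:
  x = (4 - (-4)·1.333 - (1)·2.143) / (9) = 0.799
  y = (1 - (1)·-0.778 - (1)·2.143) / (3) = -0.122
  z = (7 - (-2)·-0.778 - (4)·1.333) / (7) = 0.016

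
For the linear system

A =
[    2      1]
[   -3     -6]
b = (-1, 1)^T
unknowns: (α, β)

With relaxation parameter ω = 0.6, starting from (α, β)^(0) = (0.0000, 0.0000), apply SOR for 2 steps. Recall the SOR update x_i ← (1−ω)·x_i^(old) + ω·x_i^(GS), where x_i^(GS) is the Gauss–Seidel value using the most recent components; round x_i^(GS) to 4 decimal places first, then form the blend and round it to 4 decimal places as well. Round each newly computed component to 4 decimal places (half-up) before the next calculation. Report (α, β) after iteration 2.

(-0.4170, 0.0211)

Iteration 1:
  α: GS value = (-1 - (1)·0.0000) / (2) = -0.5000;  α ← (1−ω)·0.0000 + ω·-0.5000 = -0.3000
  β: GS value = (1 - (-3)·-0.3000) / (-6) = -0.0167;  β ← (1−ω)·0.0000 + ω·-0.0167 = -0.0100
Iteration 2:
  α: GS value = (-1 - (1)·-0.0100) / (2) = -0.4950;  α ← (1−ω)·-0.3000 + ω·-0.4950 = -0.4170
  β: GS value = (1 - (-3)·-0.4170) / (-6) = 0.0418;  β ← (1−ω)·-0.0100 + ω·0.0418 = 0.0211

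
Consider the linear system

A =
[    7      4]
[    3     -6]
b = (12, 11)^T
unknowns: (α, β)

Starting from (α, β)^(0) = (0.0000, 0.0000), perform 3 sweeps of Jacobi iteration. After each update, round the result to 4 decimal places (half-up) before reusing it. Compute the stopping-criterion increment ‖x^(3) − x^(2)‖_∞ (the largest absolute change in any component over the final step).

0.5238

Iteration 1:
  α = (12 - (4)·0.0000) / (7) = 1.7143
  β = (11 - (3)·0.0000) / (-6) = -1.8333
Iteration 2:
  α = (12 - (4)·-1.8333) / (7) = 2.7619
  β = (11 - (3)·1.7143) / (-6) = -0.9762
Iteration 3:
  α = (12 - (4)·-0.9762) / (7) = 2.2721
  β = (11 - (3)·2.7619) / (-6) = -0.4524
Change: (-0.4898, 0.5238) → max |·| = 0.5238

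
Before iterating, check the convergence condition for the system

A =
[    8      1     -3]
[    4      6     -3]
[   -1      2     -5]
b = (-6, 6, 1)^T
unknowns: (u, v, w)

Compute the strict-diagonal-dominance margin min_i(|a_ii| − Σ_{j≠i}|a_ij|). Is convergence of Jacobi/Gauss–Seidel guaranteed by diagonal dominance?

row 1: |8| − (1+3) = 4
row 2: |6| − (4+3) = -1
row 3: |-5| − (1+2) = 2
minimum over rows = -1 → not strictly diagonally dominant

-1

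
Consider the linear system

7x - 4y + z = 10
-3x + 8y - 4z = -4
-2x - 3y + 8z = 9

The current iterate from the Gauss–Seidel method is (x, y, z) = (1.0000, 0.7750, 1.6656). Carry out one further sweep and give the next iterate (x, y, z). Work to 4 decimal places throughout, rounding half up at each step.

One sweep:
  x = (10 - (-4)·0.7750 - (1)·1.6656) / (7) = 1.6335
  y = (-4 - (-3)·1.6335 - (-4)·1.6656) / (8) = 0.9454
  z = (9 - (-2)·1.6335 - (-3)·0.9454) / (8) = 1.8879

(1.6335, 0.9454, 1.8879)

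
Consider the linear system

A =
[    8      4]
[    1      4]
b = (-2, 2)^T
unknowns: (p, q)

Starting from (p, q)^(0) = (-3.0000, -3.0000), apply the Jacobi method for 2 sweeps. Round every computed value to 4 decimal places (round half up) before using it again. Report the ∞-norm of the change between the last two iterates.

Iteration 1:
  p = (-2 - (4)·-3.0000) / (8) = 1.2500
  q = (2 - (1)·-3.0000) / (4) = 1.2500
Iteration 2:
  p = (-2 - (4)·1.2500) / (8) = -0.8750
  q = (2 - (1)·1.2500) / (4) = 0.1875
Change: (-2.1250, -1.0625) → max |·| = 2.1250

2.1250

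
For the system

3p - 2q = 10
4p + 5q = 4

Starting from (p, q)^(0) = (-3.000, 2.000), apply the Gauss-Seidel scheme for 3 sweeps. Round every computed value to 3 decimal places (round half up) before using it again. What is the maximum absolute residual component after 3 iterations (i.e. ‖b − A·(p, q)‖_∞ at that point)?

2.808

Iteration 1:
  p = (10 - (-2)·2.000) / (3) = 4.667
  q = (4 - (4)·4.667) / (5) = -2.934
Iteration 2:
  p = (10 - (-2)·-2.934) / (3) = 1.377
  q = (4 - (4)·1.377) / (5) = -0.302
Iteration 3:
  p = (10 - (-2)·-0.302) / (3) = 3.132
  q = (4 - (4)·3.132) / (5) = -1.706
Residual b − A·x = (-2.808, 0.002); ∞-norm = 2.808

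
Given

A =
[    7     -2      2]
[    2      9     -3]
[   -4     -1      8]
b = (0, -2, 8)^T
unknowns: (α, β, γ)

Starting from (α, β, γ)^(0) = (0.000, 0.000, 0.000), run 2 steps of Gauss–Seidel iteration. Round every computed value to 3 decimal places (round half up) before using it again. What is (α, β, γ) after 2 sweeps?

Iteration 1:
  α = (0 - (-2)·0.000 - (2)·0.000) / (7) = 0.000
  β = (-2 - (2)·0.000 - (-3)·0.000) / (9) = -0.222
  γ = (8 - (-4)·0.000 - (-1)·-0.222) / (8) = 0.972
Iteration 2:
  α = (0 - (-2)·-0.222 - (2)·0.972) / (7) = -0.341
  β = (-2 - (2)·-0.341 - (-3)·0.972) / (9) = 0.178
  γ = (8 - (-4)·-0.341 - (-1)·0.178) / (8) = 0.852

(-0.341, 0.178, 0.852)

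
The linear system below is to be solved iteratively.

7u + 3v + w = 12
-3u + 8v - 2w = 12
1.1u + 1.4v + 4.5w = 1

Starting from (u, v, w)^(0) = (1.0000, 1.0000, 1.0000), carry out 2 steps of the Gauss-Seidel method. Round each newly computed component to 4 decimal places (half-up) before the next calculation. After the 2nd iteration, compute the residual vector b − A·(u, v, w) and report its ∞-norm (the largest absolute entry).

1.3627

Iteration 1:
  u = (12 - (3)·1.0000 - (1)·1.0000) / (7) = 1.1429
  v = (12 - (-3)·1.1429 - (-2)·1.0000) / (8) = 2.1786
  w = (1 - (1.1)·1.1429 - (1.4)·2.1786) / (4.5) = -0.7349
Iteration 2:
  u = (12 - (3)·2.1786 - (1)·-0.7349) / (7) = 0.8856
  v = (12 - (-3)·0.8856 - (-2)·-0.7349) / (8) = 1.6484
  w = (1 - (1.1)·0.8856 - (1.4)·1.6484) / (4.5) = -0.5071
Residual b − A·x = (1.3627, 0.4554, 0.0000); ∞-norm = 1.3627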